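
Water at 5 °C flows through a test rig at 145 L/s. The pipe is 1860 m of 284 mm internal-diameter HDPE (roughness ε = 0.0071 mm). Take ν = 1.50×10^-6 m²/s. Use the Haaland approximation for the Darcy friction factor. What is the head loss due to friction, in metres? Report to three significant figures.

V = 4Q/(πD²) = 4·0.145/(π·0.284²) = 2.289 m/s
Re = VD/ν = 2.289·0.284/1.50×10^-6 = 4.33×10^5 → turbulent
ε/D = 0.0071/284 = 2.50×10^-5
Haaland: f = 0.01367
h_f = f(L/D)V²/(2g) = 0.01367·(1860/0.284)·2.289²/(2·9.81) = 23.92 m

h_f ≈ 23.9 m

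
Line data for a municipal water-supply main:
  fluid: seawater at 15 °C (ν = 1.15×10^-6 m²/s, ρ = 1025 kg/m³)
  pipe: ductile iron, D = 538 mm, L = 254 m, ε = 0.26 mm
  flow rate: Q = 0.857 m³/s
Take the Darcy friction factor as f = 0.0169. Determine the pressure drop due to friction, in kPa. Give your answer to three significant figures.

V = 4Q/(πD²) = 4·0.857/(π·0.538²) = 3.770 m/s
h_f = f(L/D)V²/(2g) = 0.01690·(254/0.538)·3.770²/(2·9.81) = 5.780 m
Δp = ρg·h_f = 1025·9.81·5.780 = 58.11 kPa

Δp ≈ 58.1 kPa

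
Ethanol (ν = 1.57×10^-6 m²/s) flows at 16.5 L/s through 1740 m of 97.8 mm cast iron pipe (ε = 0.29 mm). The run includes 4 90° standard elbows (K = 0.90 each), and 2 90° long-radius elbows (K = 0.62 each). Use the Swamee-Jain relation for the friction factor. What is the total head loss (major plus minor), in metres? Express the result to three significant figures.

H_L ≈ 120 m

V = 4Q/(πD²) = 2.196 m/s; V²/2g = 0.2459 m
Re = 1.37×10^5, ε/D = 0.00297 → f = 0.02727 (Swamee-Jain)
Major: h_f = f(L/D)·V²/2g = 0.02727·17791·0.2459 = 119.3 m
Minor: ΣK = 4.84; h_m = ΣK·V²/2g = 1.190 m
Total H_L = 119.3 + 1.190 = 120.5 m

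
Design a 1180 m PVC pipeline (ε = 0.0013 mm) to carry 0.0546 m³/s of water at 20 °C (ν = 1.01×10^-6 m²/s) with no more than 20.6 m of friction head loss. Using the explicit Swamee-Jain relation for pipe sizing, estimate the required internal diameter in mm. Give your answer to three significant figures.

D ≈ 184 mm

Swamee-Jain (Type III): D = 0.66·[ε^1.25·(LQ²/(gh_f))^4.75 + ν·Q^9.4·(L/(gh_f))^5.2]^0.04
LQ²/(gh_f) = 0.01741; L/(gh_f) = 5.839
Term 1 = ε^1.25·(…)^4.75 = 1.93×10^-16; Term 2 = ν·Q^9.4·(…)^5.2 = 1.32×10^-14
D = 0.66·(1.93×10^-16 + 1.32×10^-14)^0.04 = 0.1839 m = 184 mm
Check: V = 2.06 m/s, Re = 3.74×10^5, f = 0.01389, h_f = 19.2 m ≈ 20.6 m ✓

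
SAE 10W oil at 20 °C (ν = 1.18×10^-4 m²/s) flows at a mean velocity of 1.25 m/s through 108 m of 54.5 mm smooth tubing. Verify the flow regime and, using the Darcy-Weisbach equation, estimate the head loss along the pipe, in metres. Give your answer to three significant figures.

Re = VD/ν = 1.25·0.05450/1.18×10^-4 = 577 → laminar (Re < 2300)
f = 64/Re = 0.1109
h_f = f(L/D)V²/(2g) = 0.1109·(108/0.05450)·1.25²/(2·9.81) = 17.49 m

h_f ≈ 17.5 m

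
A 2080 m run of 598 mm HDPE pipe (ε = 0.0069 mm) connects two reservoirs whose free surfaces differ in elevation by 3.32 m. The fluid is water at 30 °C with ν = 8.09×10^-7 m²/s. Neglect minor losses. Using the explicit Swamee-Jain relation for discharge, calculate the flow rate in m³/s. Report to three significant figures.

Swamee-Jain (Type II): Q = -0.965·√(gD⁵h_f/L)·ln[ε/(3.7D) + √(3.17ν²L/(gD³h_f))]
√(gD⁵h_f/L) = √(9.81·0.598⁵·3.32/2080) = 0.03460
ε/(3.7D) = 3.12×10^-6; √(3.17ν²L/(gD³h_f)) = 2.49×10^-5
Q = -0.965·0.03460·ln(2.801×10^-5) = 0.3501 m³/s
Check: V = 1.25 m/s, Re = 9.21×10^5, f = 0.01204, h_f = 3.32 m ≈ 3.32 m ✓

Q ≈ 0.350 m³/s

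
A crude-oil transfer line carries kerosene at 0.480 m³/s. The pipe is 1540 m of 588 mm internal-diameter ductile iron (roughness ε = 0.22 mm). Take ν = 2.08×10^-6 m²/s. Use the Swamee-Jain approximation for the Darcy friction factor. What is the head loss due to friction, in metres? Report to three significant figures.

h_f ≈ 7.06 m

V = 4Q/(πD²) = 4·0.480/(π·0.588²) = 1.768 m/s
Re = VD/ν = 1.768·0.588/2.08×10^-6 = 5.00×10^5 → turbulent
ε/D = 0.22/588 = 3.74×10^-4
Swamee-Jain: f = 0.01693
h_f = f(L/D)V²/(2g) = 0.01693·(1540/0.588)·1.768²/(2·9.81) = 7.063 m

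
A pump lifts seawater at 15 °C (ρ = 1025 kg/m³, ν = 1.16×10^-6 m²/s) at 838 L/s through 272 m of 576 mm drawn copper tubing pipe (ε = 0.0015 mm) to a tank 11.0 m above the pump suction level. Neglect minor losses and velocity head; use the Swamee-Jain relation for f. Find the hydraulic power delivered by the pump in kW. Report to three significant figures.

P_hyd ≈ 115 kW

V = 4Q/(πD²) = 3.216 m/s; Re = 1.60×10^6; ε/D = 2.60×10^-6; f = 0.01083
h_f = f(L/D)V²/2g = 2.696 m
Total head H = z + h_f = 11.0 + 2.696 = 13.70 m
P_hyd = ρgQH = 1025·9.81·0.838·13.70 = 115.4 kW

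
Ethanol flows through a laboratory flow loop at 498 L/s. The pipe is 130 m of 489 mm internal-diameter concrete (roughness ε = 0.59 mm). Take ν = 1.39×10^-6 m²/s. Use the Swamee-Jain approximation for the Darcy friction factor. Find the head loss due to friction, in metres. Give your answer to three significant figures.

V = 4Q/(πD²) = 4·0.498/(π·0.489²) = 2.652 m/s
Re = VD/ν = 2.652·0.489/1.39×10^-6 = 9.33×10^5 → turbulent
ε/D = 0.59/489 = 0.00121
Swamee-Jain: f = 0.02094
h_f = f(L/D)V²/(2g) = 0.02094·(130/0.489)·2.652²/(2·9.81) = 1.995 m

h_f ≈ 1.99 m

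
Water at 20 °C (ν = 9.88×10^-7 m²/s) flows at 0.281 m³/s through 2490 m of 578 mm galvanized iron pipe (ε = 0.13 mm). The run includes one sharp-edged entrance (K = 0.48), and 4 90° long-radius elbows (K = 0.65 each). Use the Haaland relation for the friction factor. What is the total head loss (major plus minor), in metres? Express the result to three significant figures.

V = 4Q/(πD²) = 1.071 m/s; V²/2g = 0.05846 m
Re = 6.27×10^5, ε/D = 2.25×10^-4 → f = 0.01527 (Haaland)
Major: h_f = f(L/D)·V²/2g = 0.01527·4308·0.05846 = 3.845 m
Minor: ΣK = 3.08; h_m = ΣK·V²/2g = 0.1800 m
Total H_L = 3.845 + 0.1800 = 4.025 m

H_L ≈ 4.02 m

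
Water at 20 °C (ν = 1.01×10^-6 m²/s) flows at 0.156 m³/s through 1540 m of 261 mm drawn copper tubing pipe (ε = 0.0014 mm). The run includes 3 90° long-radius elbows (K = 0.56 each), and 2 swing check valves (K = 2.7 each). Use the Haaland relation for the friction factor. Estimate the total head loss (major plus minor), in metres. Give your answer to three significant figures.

H_L ≈ 34.3 m

V = 4Q/(πD²) = 2.916 m/s; V²/2g = 0.4333 m
Re = 7.53×10^5, ε/D = 5.36×10^-6 → f = 0.01223 (Haaland)
Major: h_f = f(L/D)·V²/2g = 0.01223·5900·0.4333 = 31.28 m
Minor: ΣK = 7.08; h_m = ΣK·V²/2g = 3.068 m
Total H_L = 31.28 + 3.068 = 34.35 m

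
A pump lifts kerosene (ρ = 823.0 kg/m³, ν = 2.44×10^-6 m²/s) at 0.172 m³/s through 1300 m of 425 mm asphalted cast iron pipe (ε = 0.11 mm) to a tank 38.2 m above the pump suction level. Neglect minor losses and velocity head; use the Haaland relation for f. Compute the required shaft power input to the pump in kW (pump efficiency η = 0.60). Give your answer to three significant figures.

V = 4Q/(πD²) = 1.212 m/s; Re = 2.11×10^5; ε/D = 2.59×10^-4; f = 0.01714
h_f = f(L/D)V²/2g = 3.928 m
Total head H = z + h_f = 38.2 + 3.928 = 42.13 m
P_hyd = ρgQH = 823.0·9.81·0.172·42.13 = 58.50 kW
P_shaft = P_hyd/η = 58.50/0.60 = 97.50 kW

P_shaft ≈ 97.5 kW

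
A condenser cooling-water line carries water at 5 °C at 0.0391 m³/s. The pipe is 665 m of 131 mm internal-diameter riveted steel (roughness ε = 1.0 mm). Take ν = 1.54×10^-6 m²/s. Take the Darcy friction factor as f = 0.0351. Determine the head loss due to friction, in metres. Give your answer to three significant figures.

V = 4Q/(πD²) = 4·0.0391/(π·0.131²) = 2.901 m/s
h_f = f(L/D)V²/(2g) = 0.03510·(665/0.131)·2.901²/(2·9.81) = 76.43 m

h_f ≈ 76.4 m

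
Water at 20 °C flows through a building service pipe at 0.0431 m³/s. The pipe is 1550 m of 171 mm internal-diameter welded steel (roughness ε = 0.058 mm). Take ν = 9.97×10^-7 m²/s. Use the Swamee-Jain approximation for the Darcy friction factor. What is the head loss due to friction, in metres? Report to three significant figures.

V = 4Q/(πD²) = 4·0.0431/(π·0.171²) = 1.877 m/s
Re = VD/ν = 1.877·0.171/9.97×10^-7 = 3.22×10^5 → turbulent
ε/D = 0.058/171 = 3.39×10^-4
Swamee-Jain: f = 0.01723
h_f = f(L/D)V²/(2g) = 0.01723·(1550/0.171)·1.877²/(2·9.81) = 28.03 m

h_f ≈ 28.0 m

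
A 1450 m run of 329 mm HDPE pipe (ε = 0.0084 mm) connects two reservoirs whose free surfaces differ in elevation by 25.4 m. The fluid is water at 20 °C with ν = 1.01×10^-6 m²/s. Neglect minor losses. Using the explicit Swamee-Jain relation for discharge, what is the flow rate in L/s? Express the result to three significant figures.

Q ≈ 259 L/s

Swamee-Jain (Type II): Q = -0.965·√(gD⁵h_f/L)·ln[ε/(3.7D) + √(3.17ν²L/(gD³h_f))]
√(gD⁵h_f/L) = √(9.81·0.329⁵·25.4/1450) = 0.02574
ε/(3.7D) = 6.90×10^-6; √(3.17ν²L/(gD³h_f)) = 2.30×10^-5
Q = -0.965·0.02574·ln(2.989×10^-5) = 0.2587 m³/s
Check: V = 3.04 m/s, Re = 9.91×10^5, f = 0.01222, h_f = 25.4 m ≈ 25.4 m ✓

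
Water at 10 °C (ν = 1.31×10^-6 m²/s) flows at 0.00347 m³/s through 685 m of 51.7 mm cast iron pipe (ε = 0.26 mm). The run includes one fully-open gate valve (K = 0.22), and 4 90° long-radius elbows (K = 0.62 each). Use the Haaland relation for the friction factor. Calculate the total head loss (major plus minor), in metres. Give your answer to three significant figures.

H_L ≈ 59.0 m

V = 4Q/(πD²) = 1.653 m/s; V²/2g = 0.1393 m
Re = 6.52×10^4, ε/D = 0.00503 → f = 0.03176 (Haaland)
Major: h_f = f(L/D)·V²/2g = 0.03176·13250·0.1393 = 58.60 m
Minor: ΣK = 2.70; h_m = ΣK·V²/2g = 0.3760 m
Total H_L = 58.60 + 0.3760 = 58.98 m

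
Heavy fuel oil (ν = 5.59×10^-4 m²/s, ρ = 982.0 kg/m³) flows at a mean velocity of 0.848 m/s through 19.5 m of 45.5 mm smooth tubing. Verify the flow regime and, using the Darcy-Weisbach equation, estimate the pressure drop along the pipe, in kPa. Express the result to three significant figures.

Re = VD/ν = 0.848·0.04550/5.59×10^-4 = 69.0 → laminar (Re < 2300)
f = 64/Re = 0.9272
h_f = f(L/D)V²/(2g) = 0.9272·(19.5/0.04550)·0.848²/(2·9.81) = 14.56 m
Δp = ρg·h_f = 982.0·9.81·14.56 = 140.3 kPa

Δp ≈ 140 kPa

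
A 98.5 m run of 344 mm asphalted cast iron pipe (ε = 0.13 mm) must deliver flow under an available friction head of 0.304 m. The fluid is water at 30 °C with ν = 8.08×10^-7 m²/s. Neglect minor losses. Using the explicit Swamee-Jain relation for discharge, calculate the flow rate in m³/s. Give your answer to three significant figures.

Q ≈ 0.103 m³/s

Swamee-Jain (Type II): Q = -0.965·√(gD⁵h_f/L)·ln[ε/(3.7D) + √(3.17ν²L/(gD³h_f))]
√(gD⁵h_f/L) = √(9.81·0.344⁵·0.304/98.5) = 0.01208
ε/(3.7D) = 1.02×10^-4; √(3.17ν²L/(gD³h_f)) = 4.10×10^-5
Q = -0.965·0.01208·ln(1.431×10^-4) = 0.1032 m³/s
Check: V = 1.11 m/s, Re = 4.73×10^5, f = 0.01702, h_f = 0.306 m ≈ 0.304 m ✓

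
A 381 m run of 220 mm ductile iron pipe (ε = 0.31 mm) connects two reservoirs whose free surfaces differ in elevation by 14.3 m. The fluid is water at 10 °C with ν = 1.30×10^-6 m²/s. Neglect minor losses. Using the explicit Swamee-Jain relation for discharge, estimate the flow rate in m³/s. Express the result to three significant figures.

Swamee-Jain (Type II): Q = -0.965·√(gD⁵h_f/L)·ln[ε/(3.7D) + √(3.17ν²L/(gD³h_f))]
√(gD⁵h_f/L) = √(9.81·0.220⁵·14.3/381) = 0.01378
ε/(3.7D) = 3.81×10^-4; √(3.17ν²L/(gD³h_f)) = 3.70×10^-5
Q = -0.965·0.01378·ln(4.178×10^-4) = 0.1034 m³/s
Check: V = 2.72 m/s, Re = 4.60×10^5, f = 0.02202, h_f = 14.4 m ≈ 14.3 m ✓

Q ≈ 0.103 m³/s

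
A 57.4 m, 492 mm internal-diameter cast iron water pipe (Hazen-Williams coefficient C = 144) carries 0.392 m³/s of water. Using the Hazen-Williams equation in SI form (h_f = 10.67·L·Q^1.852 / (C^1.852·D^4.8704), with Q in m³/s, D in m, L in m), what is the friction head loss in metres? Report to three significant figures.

h_f = 10.67·57.4·0.392^1.852 / (144^1.852·0.492^4.8704) = 0.3442 m

h_f ≈ 0.344 m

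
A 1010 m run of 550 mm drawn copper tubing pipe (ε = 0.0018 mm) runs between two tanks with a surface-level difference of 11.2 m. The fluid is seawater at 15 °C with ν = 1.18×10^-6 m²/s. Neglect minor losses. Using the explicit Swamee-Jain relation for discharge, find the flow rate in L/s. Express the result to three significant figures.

Swamee-Jain (Type II): Q = -0.965·√(gD⁵h_f/L)·ln[ε/(3.7D) + √(3.17ν²L/(gD³h_f))]
√(gD⁵h_f/L) = √(9.81·0.550⁵·11.2/1010) = 0.07399
ε/(3.7D) = 8.85×10^-7; √(3.17ν²L/(gD³h_f)) = 1.56×10^-5
Q = -0.965·0.07399·ln(1.650×10^-5) = 0.7863 m³/s
Check: V = 3.31 m/s, Re = 1.54×10^6, f = 0.01091, h_f = 11.2 m ≈ 11.2 m ✓

Q ≈ 786 L/s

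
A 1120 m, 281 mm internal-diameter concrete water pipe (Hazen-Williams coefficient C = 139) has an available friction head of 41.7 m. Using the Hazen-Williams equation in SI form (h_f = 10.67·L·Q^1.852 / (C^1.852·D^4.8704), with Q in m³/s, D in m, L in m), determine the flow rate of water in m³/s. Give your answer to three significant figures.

Q ≈ 0.232 m³/s

Rearranging: Q = [h_f·C^1.852·D^4.8704 / (10.67·L)]^(1/1.852)
Q = [41.7·139^1.852·0.281^4.8704 / (10.67·1120)]^0.540 = 0.2325 m³/s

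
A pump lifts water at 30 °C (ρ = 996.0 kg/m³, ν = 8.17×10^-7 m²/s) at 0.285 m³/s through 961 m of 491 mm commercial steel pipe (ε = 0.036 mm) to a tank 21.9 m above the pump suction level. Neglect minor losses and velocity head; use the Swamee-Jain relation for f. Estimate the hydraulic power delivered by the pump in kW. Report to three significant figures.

P_hyd ≈ 69.3 kW

V = 4Q/(πD²) = 1.505 m/s; Re = 9.05×10^5; ε/D = 7.33×10^-5; f = 0.01322
h_f = f(L/D)V²/2g = 2.988 m
Total head H = z + h_f = 21.9 + 2.988 = 24.89 m
P_hyd = ρgQH = 996.0·9.81·0.285·24.89 = 69.31 kW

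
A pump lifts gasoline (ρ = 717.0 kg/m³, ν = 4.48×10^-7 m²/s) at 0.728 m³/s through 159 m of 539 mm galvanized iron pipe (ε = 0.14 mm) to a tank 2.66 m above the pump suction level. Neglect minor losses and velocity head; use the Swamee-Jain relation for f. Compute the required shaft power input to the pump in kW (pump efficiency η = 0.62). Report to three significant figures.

P_shaft ≈ 40.6 kW

V = 4Q/(πD²) = 3.191 m/s; Re = 3.84×10^6; ε/D = 2.60×10^-4; f = 0.01477
h_f = f(L/D)V²/2g = 2.261 m
Total head H = z + h_f = 2.66 + 2.261 = 4.921 m
P_hyd = ρgQH = 717.0·9.81·0.728·4.921 = 25.20 kW
P_shaft = P_hyd/η = 25.20/0.62 = 40.65 kW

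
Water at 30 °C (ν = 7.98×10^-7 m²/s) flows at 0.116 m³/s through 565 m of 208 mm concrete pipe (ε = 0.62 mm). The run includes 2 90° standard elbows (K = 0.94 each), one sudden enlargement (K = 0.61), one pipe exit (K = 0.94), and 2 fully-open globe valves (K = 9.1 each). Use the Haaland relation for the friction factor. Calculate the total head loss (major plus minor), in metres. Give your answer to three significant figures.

H_L ≈ 55.3 m

V = 4Q/(πD²) = 3.414 m/s; V²/2g = 0.5940 m
Re = 8.90×10^5, ε/D = 0.00298 → f = 0.02631 (Haaland)
Major: h_f = f(L/D)·V²/2g = 0.02631·2716·0.5940 = 42.45 m
Minor: ΣK = 21.6; h_m = ΣK·V²/2g = 12.85 m
Total H_L = 42.45 + 12.85 = 55.30 m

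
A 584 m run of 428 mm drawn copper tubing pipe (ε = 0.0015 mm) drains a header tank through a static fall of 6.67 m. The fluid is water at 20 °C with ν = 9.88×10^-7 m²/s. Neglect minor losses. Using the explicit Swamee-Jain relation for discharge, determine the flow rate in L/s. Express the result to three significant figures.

Swamee-Jain (Type II): Q = -0.965·√(gD⁵h_f/L)·ln[ε/(3.7D) + √(3.17ν²L/(gD³h_f))]
√(gD⁵h_f/L) = √(9.81·0.428⁵·6.67/584) = 0.04011
ε/(3.7D) = 9.47×10^-7; √(3.17ν²L/(gD³h_f)) = 1.88×10^-5
Q = -0.965·0.04011·ln(1.972×10^-5) = 0.4194 m³/s
Check: V = 2.92 m/s, Re = 1.26×10^6, f = 0.01127, h_f = 6.66 m ≈ 6.67 m ✓

Q ≈ 419 L/s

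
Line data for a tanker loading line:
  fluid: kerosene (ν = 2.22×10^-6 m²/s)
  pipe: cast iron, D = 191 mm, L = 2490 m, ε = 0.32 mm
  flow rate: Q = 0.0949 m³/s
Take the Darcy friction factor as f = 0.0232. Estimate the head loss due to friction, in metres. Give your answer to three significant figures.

V = 4Q/(πD²) = 4·0.0949/(π·0.191²) = 3.312 m/s
h_f = f(L/D)V²/(2g) = 0.02320·(2490/0.191)·3.312²/(2·9.81) = 169.1 m

h_f ≈ 169 m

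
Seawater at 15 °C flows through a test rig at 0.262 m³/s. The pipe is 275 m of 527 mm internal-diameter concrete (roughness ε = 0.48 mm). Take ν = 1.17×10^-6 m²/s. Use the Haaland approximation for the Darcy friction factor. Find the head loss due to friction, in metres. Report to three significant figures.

h_f ≈ 0.758 m

V = 4Q/(πD²) = 4·0.262/(π·0.527²) = 1.201 m/s
Re = VD/ν = 1.201·0.527/1.17×10^-6 = 5.41×10^5 → turbulent
ε/D = 0.48/527 = 9.11×10^-4
Haaland: f = 0.01975
h_f = f(L/D)V²/(2g) = 0.01975·(275/0.527)·1.201²/(2·9.81) = 0.7579 m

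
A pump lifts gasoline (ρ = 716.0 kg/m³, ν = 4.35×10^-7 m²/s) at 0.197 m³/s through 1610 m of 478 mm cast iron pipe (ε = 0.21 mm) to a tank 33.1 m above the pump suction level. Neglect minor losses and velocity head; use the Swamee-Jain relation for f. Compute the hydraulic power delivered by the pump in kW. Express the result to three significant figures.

V = 4Q/(πD²) = 1.098 m/s; Re = 1.21×10^6; ε/D = 4.39×10^-4; f = 0.01678
h_f = f(L/D)V²/2g = 3.471 m
Total head H = z + h_f = 33.1 + 3.471 = 36.57 m
P_hyd = ρgQH = 716.0·9.81·0.197·36.57 = 50.60 kW

P_hyd ≈ 50.6 kW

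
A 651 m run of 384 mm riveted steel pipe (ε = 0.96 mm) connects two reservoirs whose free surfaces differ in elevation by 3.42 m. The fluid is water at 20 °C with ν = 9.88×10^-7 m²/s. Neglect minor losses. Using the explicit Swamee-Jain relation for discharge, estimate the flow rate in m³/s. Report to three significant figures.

Swamee-Jain (Type II): Q = -0.965·√(gD⁵h_f/L)·ln[ε/(3.7D) + √(3.17ν²L/(gD³h_f))]
√(gD⁵h_f/L) = √(9.81·0.384⁵·3.42/651) = 0.02074
ε/(3.7D) = 6.76×10^-4; √(3.17ν²L/(gD³h_f)) = 3.26×10^-5
Q = -0.965·0.02074·ln(7.082×10^-4) = 0.1452 m³/s
Check: V = 1.25 m/s, Re = 4.87×10^5, f = 0.02531, h_f = 3.44 m ≈ 3.42 m ✓

Q ≈ 0.145 m³/s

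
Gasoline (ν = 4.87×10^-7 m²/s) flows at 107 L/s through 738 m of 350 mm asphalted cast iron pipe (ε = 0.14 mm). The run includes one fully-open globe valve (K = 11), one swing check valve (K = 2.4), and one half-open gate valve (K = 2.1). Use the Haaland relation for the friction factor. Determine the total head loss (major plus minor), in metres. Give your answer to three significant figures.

V = 4Q/(πD²) = 1.112 m/s; V²/2g = 0.06304 m
Re = 7.99×10^5, ε/D = 4.00×10^-4 → f = 0.01656 (Haaland)
Major: h_f = f(L/D)·V²/2g = 0.01656·2109·0.06304 = 2.202 m
Minor: ΣK = 15.5; h_m = ΣK·V²/2g = 0.9771 m
Total H_L = 2.202 + 0.9771 = 3.179 m

H_L ≈ 3.18 m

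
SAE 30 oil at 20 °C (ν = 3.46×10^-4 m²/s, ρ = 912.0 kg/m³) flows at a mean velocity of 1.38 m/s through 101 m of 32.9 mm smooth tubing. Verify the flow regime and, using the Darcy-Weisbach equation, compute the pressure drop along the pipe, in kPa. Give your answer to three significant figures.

Δp ≈ 1300 kPa

Re = VD/ν = 1.38·0.03290/3.46×10^-4 = 131 → laminar (Re < 2300)
f = 64/Re = 0.4877
h_f = f(L/D)V²/(2g) = 0.4877·(101/0.03290)·1.38²/(2·9.81) = 145.3 m
Δp = ρg·h_f = 912.0·9.81·145.3 = 1300 kPa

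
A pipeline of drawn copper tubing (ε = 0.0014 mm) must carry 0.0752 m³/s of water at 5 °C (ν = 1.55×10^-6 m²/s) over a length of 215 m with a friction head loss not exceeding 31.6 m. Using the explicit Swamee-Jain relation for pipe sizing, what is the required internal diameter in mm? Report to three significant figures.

Swamee-Jain (Type III): D = 0.66·[ε^1.25·(LQ²/(gh_f))^4.75 + ν·Q^9.4·(L/(gh_f))^5.2]^0.04
LQ²/(gh_f) = 0.003922; L/(gh_f) = 0.6936
Term 1 = ε^1.25·(…)^4.75 = 1.79×10^-19; Term 2 = ν·Q^9.4·(…)^5.2 = 6.32×10^-18
D = 0.66·(1.79×10^-19 + 6.32×10^-18)^0.04 = 0.1355 m = 136 mm
Check: V = 5.21 m/s, Re = 4.56×10^5, f = 0.01347, h_f = 29.6 m ≈ 31.6 m ✓

D ≈ 136 mm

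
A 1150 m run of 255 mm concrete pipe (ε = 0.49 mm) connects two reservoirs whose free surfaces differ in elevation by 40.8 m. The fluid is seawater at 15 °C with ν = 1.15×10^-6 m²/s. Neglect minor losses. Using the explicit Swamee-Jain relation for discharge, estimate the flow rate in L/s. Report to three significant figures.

Q ≈ 140 L/s

Swamee-Jain (Type II): Q = -0.965·√(gD⁵h_f/L)·ln[ε/(3.7D) + √(3.17ν²L/(gD³h_f))]
√(gD⁵h_f/L) = √(9.81·0.255⁵·40.8/1150) = 0.01937
ε/(3.7D) = 5.19×10^-4; √(3.17ν²L/(gD³h_f)) = 2.70×10^-5
Q = -0.965·0.01937·ln(5.463×10^-4) = 0.1404 m³/s
Check: V = 2.75 m/s, Re = 6.10×10^5, f = 0.02359, h_f = 41.0 m ≈ 40.8 m ✓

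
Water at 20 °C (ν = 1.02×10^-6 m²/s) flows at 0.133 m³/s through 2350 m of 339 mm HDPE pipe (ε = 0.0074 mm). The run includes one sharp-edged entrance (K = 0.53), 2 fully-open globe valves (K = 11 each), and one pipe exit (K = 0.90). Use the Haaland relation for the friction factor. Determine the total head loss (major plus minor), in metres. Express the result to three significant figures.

V = 4Q/(πD²) = 1.474 m/s; V²/2g = 0.1107 m
Re = 4.90×10^5, ε/D = 2.18×10^-5 → f = 0.01337 (Haaland)
Major: h_f = f(L/D)·V²/2g = 0.01337·6932·0.1107 = 10.25 m
Minor: ΣK = 23.4; h_m = ΣK·V²/2g = 2.593 m
Total H_L = 10.25 + 2.593 = 12.85 m

H_L ≈ 12.8 m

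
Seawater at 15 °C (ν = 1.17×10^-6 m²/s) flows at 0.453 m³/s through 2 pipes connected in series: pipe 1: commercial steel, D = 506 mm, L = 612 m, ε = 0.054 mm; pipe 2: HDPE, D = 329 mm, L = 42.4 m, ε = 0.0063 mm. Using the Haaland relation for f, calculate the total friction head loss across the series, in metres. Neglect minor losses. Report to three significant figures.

H ≈ 6.32 m

Pipe 1: V = 2.253 m/s, Re = 9.74×10^5, ε/D = 1.07×10^-4, f = 0.01345, h_1 = f(L/D)V²/2g = 4.208 m
Pipe 2: V = 5.329 m/s, Re = 1.50×10^6, ε/D = 1.91×10^-5, f = 0.01131, h_2 = f(L/D)V²/2g = 2.109 m
Series → Q common, losses add: H = Σh = 6.317 m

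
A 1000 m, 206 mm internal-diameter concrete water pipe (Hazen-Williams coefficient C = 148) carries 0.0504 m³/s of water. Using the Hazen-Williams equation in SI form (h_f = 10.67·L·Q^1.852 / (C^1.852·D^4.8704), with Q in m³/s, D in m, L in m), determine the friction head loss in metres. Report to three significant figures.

h_f ≈ 8.86 m

h_f = 10.67·1000·0.0504^1.852 / (148^1.852·0.206^4.8704) = 8.861 m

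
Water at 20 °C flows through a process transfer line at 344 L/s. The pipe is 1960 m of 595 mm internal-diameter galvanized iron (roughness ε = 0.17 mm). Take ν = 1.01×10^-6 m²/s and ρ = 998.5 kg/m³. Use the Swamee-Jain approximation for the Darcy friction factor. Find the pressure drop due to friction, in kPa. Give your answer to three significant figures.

V = 4Q/(πD²) = 4·0.344/(π·0.595²) = 1.237 m/s
Re = VD/ν = 1.237·0.595/1.01×10^-6 = 7.29×10^5 → turbulent
ε/D = 0.17/595 = 2.86×10^-4
Swamee-Jain: f = 0.01588
h_f = f(L/D)V²/(2g) = 0.01588·(1960/0.595)·1.237²/(2·9.81) = 4.080 m
Δp = ρg·h_f = 998.5·9.81·4.080 = 39.96 kPa

Δp ≈ 40.0 kPa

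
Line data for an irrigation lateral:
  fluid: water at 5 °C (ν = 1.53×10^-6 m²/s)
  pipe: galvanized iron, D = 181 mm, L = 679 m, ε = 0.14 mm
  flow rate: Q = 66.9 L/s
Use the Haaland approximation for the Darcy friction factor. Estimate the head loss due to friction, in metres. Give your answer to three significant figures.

V = 4Q/(πD²) = 4·0.0669/(π·0.181²) = 2.600 m/s
Re = VD/ν = 2.600·0.181/1.53×10^-6 = 3.08×10^5 → turbulent
ε/D = 0.14/181 = 7.73×10^-4
Haaland: f = 0.01949
h_f = f(L/D)V²/(2g) = 0.01949·(679/0.181)·2.600²/(2·9.81) = 25.19 m

h_f ≈ 25.2 m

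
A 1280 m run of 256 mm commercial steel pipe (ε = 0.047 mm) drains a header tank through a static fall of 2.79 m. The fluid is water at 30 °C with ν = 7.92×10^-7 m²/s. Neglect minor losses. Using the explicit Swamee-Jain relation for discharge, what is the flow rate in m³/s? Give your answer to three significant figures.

Q ≈ 0.0421 m³/s

Swamee-Jain (Type II): Q = -0.965·√(gD⁵h_f/L)·ln[ε/(3.7D) + √(3.17ν²L/(gD³h_f))]
√(gD⁵h_f/L) = √(9.81·0.256⁵·2.79/1280) = 0.004849
ε/(3.7D) = 4.96×10^-5; √(3.17ν²L/(gD³h_f)) = 7.44×10^-5
Q = -0.965·0.004849·ln(1.241×10^-4) = 0.04209 m³/s
Check: V = 0.818 m/s, Re = 2.64×10^5, f = 0.01642, h_f = 2.80 m ≈ 2.79 m ✓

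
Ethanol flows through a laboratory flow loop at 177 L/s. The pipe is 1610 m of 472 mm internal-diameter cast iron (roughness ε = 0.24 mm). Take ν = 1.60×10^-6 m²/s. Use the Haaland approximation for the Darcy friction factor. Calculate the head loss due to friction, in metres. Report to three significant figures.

h_f ≈ 3.23 m

V = 4Q/(πD²) = 4·0.177/(π·0.472²) = 1.012 m/s
Re = VD/ν = 1.012·0.472/1.60×10^-6 = 2.98×10^5 → turbulent
ε/D = 0.24/472 = 5.08×10^-4
Haaland: f = 0.01813
h_f = f(L/D)V²/(2g) = 0.01813·(1610/0.472)·1.012²/(2·9.81) = 3.225 m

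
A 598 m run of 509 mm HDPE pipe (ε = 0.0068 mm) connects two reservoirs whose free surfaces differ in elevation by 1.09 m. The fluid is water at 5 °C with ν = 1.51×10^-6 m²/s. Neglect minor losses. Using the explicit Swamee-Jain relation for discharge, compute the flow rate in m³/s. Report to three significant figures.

Swamee-Jain (Type II): Q = -0.965·√(gD⁵h_f/L)·ln[ε/(3.7D) + √(3.17ν²L/(gD³h_f))]
√(gD⁵h_f/L) = √(9.81·0.509⁵·1.09/598) = 0.02472
ε/(3.7D) = 3.61×10^-6; √(3.17ν²L/(gD³h_f)) = 5.54×10^-5
Q = -0.965·0.02472·ln(5.898×10^-5) = 0.2323 m³/s
Check: V = 1.14 m/s, Re = 3.85×10^5, f = 0.01391, h_f = 1.09 m ≈ 1.09 m ✓

Q ≈ 0.232 m³/s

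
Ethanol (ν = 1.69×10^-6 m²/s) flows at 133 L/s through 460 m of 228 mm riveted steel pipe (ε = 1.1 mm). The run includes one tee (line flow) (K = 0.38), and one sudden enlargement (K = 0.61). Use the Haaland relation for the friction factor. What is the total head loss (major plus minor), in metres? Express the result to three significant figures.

V = 4Q/(πD²) = 3.258 m/s; V²/2g = 0.5409 m
Re = 4.39×10^5, ε/D = 0.00482 → f = 0.03030 (Haaland)
Major: h_f = f(L/D)·V²/2g = 0.03030·2018·0.5409 = 33.07 m
Minor: ΣK = 0.990; h_m = ΣK·V²/2g = 0.5355 m
Total H_L = 33.07 + 0.5355 = 33.60 m

H_L ≈ 33.6 m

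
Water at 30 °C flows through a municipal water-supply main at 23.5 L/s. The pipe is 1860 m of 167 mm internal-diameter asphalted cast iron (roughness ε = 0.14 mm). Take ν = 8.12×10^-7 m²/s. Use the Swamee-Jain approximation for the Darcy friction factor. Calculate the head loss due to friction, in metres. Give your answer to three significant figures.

h_f ≈ 13.3 m

V = 4Q/(πD²) = 4·0.0235/(π·0.167²) = 1.073 m/s
Re = VD/ν = 1.073·0.167/8.12×10^-7 = 2.21×10^5 → turbulent
ε/D = 0.14/167 = 8.38×10^-4
Swamee-Jain: f = 0.02040
h_f = f(L/D)V²/(2g) = 0.02040·(1860/0.167)·1.073²/(2·9.81) = 13.33 m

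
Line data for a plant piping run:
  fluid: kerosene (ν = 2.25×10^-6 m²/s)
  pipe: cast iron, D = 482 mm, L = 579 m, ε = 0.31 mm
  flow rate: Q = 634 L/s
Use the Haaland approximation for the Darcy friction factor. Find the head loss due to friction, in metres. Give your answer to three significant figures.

V = 4Q/(πD²) = 4·0.634/(π·0.482²) = 3.475 m/s
Re = VD/ν = 3.475·0.482/2.25×10^-6 = 7.44×10^5 → turbulent
ε/D = 0.31/482 = 6.43×10^-4
Haaland: f = 0.01821
h_f = f(L/D)V²/(2g) = 0.01821·(579/0.482)·3.475²/(2·9.81) = 13.46 m

h_f ≈ 13.5 m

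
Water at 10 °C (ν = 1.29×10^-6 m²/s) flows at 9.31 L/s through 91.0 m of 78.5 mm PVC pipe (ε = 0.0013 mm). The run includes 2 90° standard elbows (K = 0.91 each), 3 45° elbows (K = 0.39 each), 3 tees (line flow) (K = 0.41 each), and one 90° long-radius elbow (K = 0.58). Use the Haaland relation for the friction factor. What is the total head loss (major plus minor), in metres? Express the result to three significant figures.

H_L ≈ 4.69 m

V = 4Q/(πD²) = 1.924 m/s; V²/2g = 0.1886 m
Re = 1.17×10^5, ε/D = 1.66×10^-5 → f = 0.01732 (Haaland)
Major: h_f = f(L/D)·V²/2g = 0.01732·1159·0.1886 = 3.787 m
Minor: ΣK = 4.80; h_m = ΣK·V²/2g = 0.9053 m
Total H_L = 3.787 + 0.9053 = 4.692 m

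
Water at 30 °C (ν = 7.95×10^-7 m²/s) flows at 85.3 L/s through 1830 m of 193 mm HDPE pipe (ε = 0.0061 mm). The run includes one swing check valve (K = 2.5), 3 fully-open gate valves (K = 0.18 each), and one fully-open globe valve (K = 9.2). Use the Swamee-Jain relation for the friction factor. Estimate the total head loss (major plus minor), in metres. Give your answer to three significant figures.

V = 4Q/(πD²) = 2.916 m/s; V²/2g = 0.4333 m
Re = 7.08×10^5, ε/D = 3.16×10^-5 → f = 0.01291 (Swamee-Jain)
Major: h_f = f(L/D)·V²/2g = 0.01291·9482·0.4333 = 53.03 m
Minor: ΣK = 12.2; h_m = ΣK·V²/2g = 5.304 m
Total H_L = 53.03 + 5.304 = 58.34 m

H_L ≈ 58.3 m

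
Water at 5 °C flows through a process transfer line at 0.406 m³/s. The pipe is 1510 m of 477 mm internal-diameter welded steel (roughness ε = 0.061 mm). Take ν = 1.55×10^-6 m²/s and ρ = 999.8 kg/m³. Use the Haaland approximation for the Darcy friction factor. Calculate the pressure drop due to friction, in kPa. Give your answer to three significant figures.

V = 4Q/(πD²) = 4·0.406/(π·0.477²) = 2.272 m/s
Re = VD/ν = 2.272·0.477/1.55×10^-6 = 6.99×10^5 → turbulent
ε/D = 0.061/477 = 1.28×10^-4
Haaland: f = 0.01411
h_f = f(L/D)V²/(2g) = 0.01411·(1510/0.477)·2.272²/(2·9.81) = 11.75 m
Δp = ρg·h_f = 999.8·9.81·11.75 = 115.3 kPa

Δp ≈ 115 kPa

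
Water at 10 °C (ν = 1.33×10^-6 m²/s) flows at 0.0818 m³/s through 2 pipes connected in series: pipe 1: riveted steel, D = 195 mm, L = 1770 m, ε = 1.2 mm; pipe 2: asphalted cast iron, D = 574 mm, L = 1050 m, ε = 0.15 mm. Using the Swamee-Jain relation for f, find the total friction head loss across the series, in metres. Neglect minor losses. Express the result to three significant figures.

Pipe 1: V = 2.739 m/s, Re = 4.02×10^5, ε/D = 0.00615, f = 0.03268, h_1 = f(L/D)V²/2g = 113.4 m
Pipe 2: V = 0.3161 m/s, Re = 1.36×10^5, ε/D = 2.61×10^-4, f = 0.01844, h_2 = f(L/D)V²/2g = 0.1718 m
Series → Q common, losses add: H = Σh = 113.6 m

H ≈ 114 m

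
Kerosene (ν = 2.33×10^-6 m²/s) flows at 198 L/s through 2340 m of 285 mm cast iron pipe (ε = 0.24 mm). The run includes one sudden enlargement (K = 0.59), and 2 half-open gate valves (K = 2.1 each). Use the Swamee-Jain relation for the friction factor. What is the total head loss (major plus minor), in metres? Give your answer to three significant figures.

V = 4Q/(πD²) = 3.104 m/s; V²/2g = 0.4910 m
Re = 3.80×10^5, ε/D = 8.42×10^-4 → f = 0.01984 (Swamee-Jain)
Major: h_f = f(L/D)·V²/2g = 0.01984·8211·0.4910 = 80.00 m
Minor: ΣK = 4.79; h_m = ΣK·V²/2g = 2.352 m
Total H_L = 80.00 + 2.352 = 82.35 m

H_L ≈ 82.3 m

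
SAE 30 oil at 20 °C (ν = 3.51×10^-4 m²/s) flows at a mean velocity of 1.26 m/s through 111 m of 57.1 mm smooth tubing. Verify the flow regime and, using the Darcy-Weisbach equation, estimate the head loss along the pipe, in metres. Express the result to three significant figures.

h_f ≈ 49.1 m

Re = VD/ν = 1.26·0.05710/3.51×10^-4 = 205 → laminar (Re < 2300)
f = 64/Re = 0.3122
h_f = f(L/D)V²/(2g) = 0.3122·(111/0.05710)·1.26²/(2·9.81) = 49.11 m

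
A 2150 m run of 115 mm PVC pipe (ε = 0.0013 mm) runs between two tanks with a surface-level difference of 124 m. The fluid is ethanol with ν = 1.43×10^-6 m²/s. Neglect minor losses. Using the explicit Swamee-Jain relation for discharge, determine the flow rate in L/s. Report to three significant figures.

Swamee-Jain (Type II): Q = -0.965·√(gD⁵h_f/L)·ln[ε/(3.7D) + √(3.17ν²L/(gD³h_f))]
√(gD⁵h_f/L) = √(9.81·0.115⁵·124/2150) = 0.003373
ε/(3.7D) = 3.06×10^-6; √(3.17ν²L/(gD³h_f)) = 8.68×10^-5
Q = -0.965·0.003373·ln(8.985×10^-5) = 0.03033 m³/s
Check: V = 2.92 m/s, Re = 2.35×10^5, f = 0.01517, h_f = 123 m ≈ 124 m ✓

Q ≈ 30.3 L/s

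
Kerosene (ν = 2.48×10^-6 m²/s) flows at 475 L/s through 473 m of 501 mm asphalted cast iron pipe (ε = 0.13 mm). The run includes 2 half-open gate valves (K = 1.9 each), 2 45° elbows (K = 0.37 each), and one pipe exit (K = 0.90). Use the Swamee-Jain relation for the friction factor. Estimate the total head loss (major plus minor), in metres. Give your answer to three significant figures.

V = 4Q/(πD²) = 2.410 m/s; V²/2g = 0.2959 m
Re = 4.87×10^5, ε/D = 2.59×10^-4 → f = 0.01607 (Swamee-Jain)
Major: h_f = f(L/D)·V²/2g = 0.01607·944.1·0.2959 = 4.490 m
Minor: ΣK = 5.44; h_m = ΣK·V²/2g = 1.610 m
Total H_L = 4.490 + 1.610 = 6.100 m

H_L ≈ 6.10 m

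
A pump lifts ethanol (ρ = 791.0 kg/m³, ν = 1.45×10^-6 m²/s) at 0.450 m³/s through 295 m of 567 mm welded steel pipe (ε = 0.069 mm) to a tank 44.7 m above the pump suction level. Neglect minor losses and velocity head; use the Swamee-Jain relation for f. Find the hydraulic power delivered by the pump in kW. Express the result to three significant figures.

V = 4Q/(πD²) = 1.782 m/s; Re = 6.97×10^5; ε/D = 1.22×10^-4; f = 0.01424
h_f = f(L/D)V²/2g = 1.199 m
Total head H = z + h_f = 44.7 + 1.199 = 45.90 m
P_hyd = ρgQH = 791.0·9.81·0.450·45.90 = 160.3 kW

P_hyd ≈ 160 kW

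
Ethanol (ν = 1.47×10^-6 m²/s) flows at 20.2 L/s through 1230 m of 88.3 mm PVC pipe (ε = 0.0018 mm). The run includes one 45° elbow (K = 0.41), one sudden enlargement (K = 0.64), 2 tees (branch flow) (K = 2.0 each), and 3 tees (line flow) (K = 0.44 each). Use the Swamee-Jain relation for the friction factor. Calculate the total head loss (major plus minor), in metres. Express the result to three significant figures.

H_L ≈ 125 m

V = 4Q/(πD²) = 3.299 m/s; V²/2g = 0.5546 m
Re = 1.98×10^5, ε/D = 2.04×10^-5 → f = 0.01575 (Swamee-Jain)
Major: h_f = f(L/D)·V²/2g = 0.01575·13930·0.5546 = 121.6 m
Minor: ΣK = 6.37; h_m = ΣK·V²/2g = 3.533 m
Total H_L = 121.6 + 3.533 = 125.2 m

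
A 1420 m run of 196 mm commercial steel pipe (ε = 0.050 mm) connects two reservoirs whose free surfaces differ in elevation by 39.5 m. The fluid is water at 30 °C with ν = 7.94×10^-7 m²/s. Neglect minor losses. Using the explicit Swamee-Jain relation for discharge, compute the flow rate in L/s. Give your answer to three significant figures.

Q ≈ 79.0 L/s

Swamee-Jain (Type II): Q = -0.965·√(gD⁵h_f/L)·ln[ε/(3.7D) + √(3.17ν²L/(gD³h_f))]
√(gD⁵h_f/L) = √(9.81·0.196⁵·39.5/1420) = 0.008884
ε/(3.7D) = 6.89×10^-5; √(3.17ν²L/(gD³h_f)) = 3.12×10^-5
Q = -0.965·0.008884·ln(1.001×10^-4) = 0.07895 m³/s
Check: V = 2.62 m/s, Re = 6.46×10^5, f = 0.01572, h_f = 39.7 m ≈ 39.5 m ✓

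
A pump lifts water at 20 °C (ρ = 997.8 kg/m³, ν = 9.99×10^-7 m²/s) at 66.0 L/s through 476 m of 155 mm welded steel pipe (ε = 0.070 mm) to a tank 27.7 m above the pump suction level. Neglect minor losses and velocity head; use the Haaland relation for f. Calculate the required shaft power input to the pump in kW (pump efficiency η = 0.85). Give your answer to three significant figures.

V = 4Q/(πD²) = 3.498 m/s; Re = 5.43×10^5; ε/D = 4.52×10^-4; f = 0.01720
h_f = f(L/D)V²/2g = 32.93 m
Total head H = z + h_f = 27.7 + 32.93 = 60.63 m
P_hyd = ρgQH = 997.8·9.81·0.0660·60.63 = 39.17 kW
P_shaft = P_hyd/η = 39.17/0.85 = 46.08 kW

P_shaft ≈ 46.1 kW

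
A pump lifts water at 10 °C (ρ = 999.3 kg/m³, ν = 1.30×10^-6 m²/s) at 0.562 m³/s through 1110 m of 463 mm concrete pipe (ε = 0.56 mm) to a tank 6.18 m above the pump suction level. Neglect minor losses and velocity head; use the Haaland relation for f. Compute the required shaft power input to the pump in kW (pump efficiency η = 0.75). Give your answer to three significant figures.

V = 4Q/(πD²) = 3.338 m/s; Re = 1.19×10^6; ε/D = 0.00121; f = 0.02081
h_f = f(L/D)V²/2g = 28.34 m
Total head H = z + h_f = 6.18 + 28.34 = 34.52 m
P_hyd = ρgQH = 999.3·9.81·0.562·34.52 = 190.2 kW
P_shaft = P_hyd/η = 190.2/0.75 = 253.6 kW

P_shaft ≈ 254 kW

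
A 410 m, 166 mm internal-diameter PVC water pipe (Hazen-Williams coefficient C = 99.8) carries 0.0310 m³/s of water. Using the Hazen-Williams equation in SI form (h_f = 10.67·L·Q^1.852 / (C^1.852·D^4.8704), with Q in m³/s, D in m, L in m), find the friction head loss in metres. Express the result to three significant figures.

h_f ≈ 8.77 m

h_f = 10.67·410·0.0310^1.852 / (99.8^1.852·0.166^4.8704) = 8.769 m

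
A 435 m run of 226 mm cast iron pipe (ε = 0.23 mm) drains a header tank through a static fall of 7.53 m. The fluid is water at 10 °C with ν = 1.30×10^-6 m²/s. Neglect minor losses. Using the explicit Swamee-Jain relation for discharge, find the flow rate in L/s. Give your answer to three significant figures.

Q ≈ 77.5 L/s

Swamee-Jain (Type II): Q = -0.965·√(gD⁵h_f/L)·ln[ε/(3.7D) + √(3.17ν²L/(gD³h_f))]
√(gD⁵h_f/L) = √(9.81·0.226⁵·7.53/435) = 0.01001
ε/(3.7D) = 2.75×10^-4; √(3.17ν²L/(gD³h_f)) = 5.23×10^-5
Q = -0.965·0.01001·ln(3.273×10^-4) = 0.07748 m³/s
Check: V = 1.93 m/s, Re = 3.36×10^5, f = 0.02072, h_f = 7.58 m ≈ 7.53 m ✓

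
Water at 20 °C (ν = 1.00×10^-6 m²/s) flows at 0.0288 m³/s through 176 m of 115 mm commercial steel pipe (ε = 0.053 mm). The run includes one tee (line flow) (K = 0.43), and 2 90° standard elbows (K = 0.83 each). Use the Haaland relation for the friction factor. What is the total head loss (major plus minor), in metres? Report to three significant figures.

H_L ≈ 11.5 m

V = 4Q/(πD²) = 2.773 m/s; V²/2g = 0.3918 m
Re = 3.19×10^5, ε/D = 4.61×10^-4 → f = 0.01777 (Haaland)
Major: h_f = f(L/D)·V²/2g = 0.01777·1530·0.3918 = 10.66 m
Minor: ΣK = 2.09; h_m = ΣK·V²/2g = 0.8190 m
Total H_L = 10.66 + 0.8190 = 11.47 m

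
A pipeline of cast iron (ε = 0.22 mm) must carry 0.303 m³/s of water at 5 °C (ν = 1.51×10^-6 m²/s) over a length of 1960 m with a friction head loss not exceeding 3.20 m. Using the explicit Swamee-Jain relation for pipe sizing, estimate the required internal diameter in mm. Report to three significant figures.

Swamee-Jain (Type III): D = 0.66·[ε^1.25·(LQ²/(gh_f))^4.75 + ν·Q^9.4·(L/(gh_f))^5.2]^0.04
LQ²/(gh_f) = 5.732; L/(gh_f) = 62.44
Term 1 = ε^1.25·(…)^4.75 = 0.107; Term 2 = ν·Q^9.4·(…)^5.2 = 0.0437
D = 0.66·(0.107 + 0.0437)^0.04 = 0.6119 m = 612 mm
Check: V = 1.03 m/s, Re = 4.18×10^5, f = 0.01703, h_f = 2.95 m ≈ 3.20 m ✓

D ≈ 612 mm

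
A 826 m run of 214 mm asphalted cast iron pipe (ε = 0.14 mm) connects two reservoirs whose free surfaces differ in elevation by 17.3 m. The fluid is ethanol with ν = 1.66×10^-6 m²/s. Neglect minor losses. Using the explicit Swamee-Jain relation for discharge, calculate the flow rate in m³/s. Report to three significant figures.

Q ≈ 0.0771 m³/s

Swamee-Jain (Type II): Q = -0.965·√(gD⁵h_f/L)·ln[ε/(3.7D) + √(3.17ν²L/(gD³h_f))]
√(gD⁵h_f/L) = √(9.81·0.214⁵·17.3/826) = 0.009603
ε/(3.7D) = 1.77×10^-4; √(3.17ν²L/(gD³h_f)) = 6.59×10^-5
Q = -0.965·0.009603·ln(2.427×10^-4) = 0.07713 m³/s
Check: V = 2.14 m/s, Re = 2.76×10^5, f = 0.01926, h_f = 17.4 m ≈ 17.3 m ✓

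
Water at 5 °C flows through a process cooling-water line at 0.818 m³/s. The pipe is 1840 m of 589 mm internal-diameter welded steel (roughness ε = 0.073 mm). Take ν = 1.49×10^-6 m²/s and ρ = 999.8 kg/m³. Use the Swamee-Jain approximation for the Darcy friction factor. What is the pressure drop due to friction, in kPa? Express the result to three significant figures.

V = 4Q/(πD²) = 4·0.818/(π·0.589²) = 3.002 m/s
Re = VD/ν = 3.002·0.589/1.49×10^-6 = 1.19×10^6 → turbulent
ε/D = 0.073/589 = 1.24×10^-4
Swamee-Jain: f = 0.01368
h_f = f(L/D)V²/(2g) = 0.01368·(1840/0.589)·3.002²/(2·9.81) = 19.63 m
Δp = ρg·h_f = 999.8·9.81·19.63 = 192.5 kPa

Δp ≈ 193 kPa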